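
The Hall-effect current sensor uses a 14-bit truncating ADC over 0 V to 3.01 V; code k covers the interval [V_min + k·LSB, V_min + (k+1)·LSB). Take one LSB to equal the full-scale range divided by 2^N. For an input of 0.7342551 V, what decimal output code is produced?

3996

V_FS = 3.01 V. LSB = 3.01 V / 2^14 ≈ 183.7 µV.
code = ⌊(V_in − V_min)/LSB⌋ = ⌊(V_in − V_min) × 2^14 / range⌋
     = ⌊(0.7342551 − (0)) × 16384 / 3.01⌋ = ⌊0.7342551 × 16384/3.01⌋
     = ⌊3996.690⌋ = 3996.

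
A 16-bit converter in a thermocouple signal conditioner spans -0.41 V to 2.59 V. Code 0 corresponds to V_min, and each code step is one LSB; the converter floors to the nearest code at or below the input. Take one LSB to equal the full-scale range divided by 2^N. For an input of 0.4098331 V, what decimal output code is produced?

Range = 2.59 − (-0.41) = 3 V. LSB = 3 V / 2^16 ≈ 45.78 µV.
V_in − V_min = 0.4098331 − (-0.41) = 0.8198331 V.
Divide by LSB: 0.8198331 × 65536/3 = 17909.5273.
Truncating gives code 17909.

17909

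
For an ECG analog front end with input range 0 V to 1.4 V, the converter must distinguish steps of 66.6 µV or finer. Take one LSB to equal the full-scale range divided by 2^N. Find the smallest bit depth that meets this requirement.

V_FS = 1.4 V.
Required number of levels: 1.4/66.6 µV = 21021; smallest N with 2^N ≥ that is 15.

15 bits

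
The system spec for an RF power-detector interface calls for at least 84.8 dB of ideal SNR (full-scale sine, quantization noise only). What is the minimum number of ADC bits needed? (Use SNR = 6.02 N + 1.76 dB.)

14 bits

N ≥ (84.8 − 1.76)/6.02 = 13.794 → N_min = 14.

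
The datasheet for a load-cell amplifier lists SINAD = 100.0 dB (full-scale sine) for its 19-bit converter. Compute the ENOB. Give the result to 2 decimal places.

ENOB = (100.0 − 1.76)/6.02 = 16.3189 bits.

16.32 bits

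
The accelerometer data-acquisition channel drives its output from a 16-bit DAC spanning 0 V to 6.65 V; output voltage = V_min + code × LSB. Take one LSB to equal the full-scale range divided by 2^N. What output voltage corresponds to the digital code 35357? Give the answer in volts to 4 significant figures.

3.588 V

Range is 6.65 V. LSB = 6.65 V / 2^16.
V_out = 0 + 35357 × (6.65/65536) V
      = 0 + 3.58771 = 3.58771 V.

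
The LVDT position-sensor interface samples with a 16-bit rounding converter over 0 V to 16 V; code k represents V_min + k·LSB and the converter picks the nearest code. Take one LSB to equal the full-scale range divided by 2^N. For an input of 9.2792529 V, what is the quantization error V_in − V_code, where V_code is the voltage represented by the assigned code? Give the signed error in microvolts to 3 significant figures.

−44.0 µV

Span = 16 V. LSB = 16 V / 2^16 ≈ 244.1 µV.
(9.2792529 − (0)) / LSB = 9.2792529 × 65536/16 = 38007.8199. Nearest integer: k = 38008.
Reconstructed level: 0 + 38008 × 16/65536 V = 9.2792968750 V.
Error = V_in − V_code = 9.2792529 − (9.2792968750) = −44.0 µV.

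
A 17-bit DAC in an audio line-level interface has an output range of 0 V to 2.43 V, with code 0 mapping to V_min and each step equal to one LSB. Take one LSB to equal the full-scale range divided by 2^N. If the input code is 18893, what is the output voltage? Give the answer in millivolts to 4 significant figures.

350.3 mV

Span = 2.43 V. LSB = 2.43 V / 2^17.
Output = V_min + (18893/131072) × range = 0 + 0.144142 × 2.43 V
      = 0 + 0.350265 = 0.350265 V.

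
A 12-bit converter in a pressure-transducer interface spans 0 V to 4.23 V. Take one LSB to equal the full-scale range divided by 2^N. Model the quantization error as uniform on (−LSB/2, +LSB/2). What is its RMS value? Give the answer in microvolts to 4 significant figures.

Full-scale range = 4.23 V.
LSB = 4.23 V ÷ 2^12 = 4.23/4096 V = 1.03271 mV.
σ_q = LSB/√12 = 1.03271 mV/3.4641 = 298.1 µV.

298.1 µV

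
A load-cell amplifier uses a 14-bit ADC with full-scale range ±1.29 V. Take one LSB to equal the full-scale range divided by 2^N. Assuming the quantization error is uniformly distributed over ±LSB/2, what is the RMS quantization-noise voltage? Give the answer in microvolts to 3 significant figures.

Full-scale range = 1.29 V − (-1.29 V) = 2.58 V.
Step size = 2.58/16384 V = 157.47 µV.
σ_q = LSB/√12 = 157.47 µV/3.4641 = 45.5 µV.

45.5 µV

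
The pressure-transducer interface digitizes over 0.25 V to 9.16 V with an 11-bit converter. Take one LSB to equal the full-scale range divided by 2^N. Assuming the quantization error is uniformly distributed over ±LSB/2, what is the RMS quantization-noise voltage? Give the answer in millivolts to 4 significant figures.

1.256 mV

Full-scale range = 9.16 V − (0.25 V) = 8.91 V.
Step size = 8.91/2048 V = 4.35059 mV.
V_rms = LSB/√12 = 4.35059 mV / √12 = 1.256 mV.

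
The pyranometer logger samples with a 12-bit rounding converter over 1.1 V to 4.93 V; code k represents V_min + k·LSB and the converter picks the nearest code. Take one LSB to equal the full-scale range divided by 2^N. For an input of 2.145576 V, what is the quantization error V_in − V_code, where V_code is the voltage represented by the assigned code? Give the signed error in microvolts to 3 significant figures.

+180 µV

Span: 4.93 V − (1.1 V) = 3.83 V. LSB = 3.83 V / 2^12 ≈ 0.9351 mV.
(2.145576 − (1.1)) / LSB = 1.045576 × 4096/3.83 = 1118.1930. Nearest integer: k = 1118.
Reconstructed level: 1.1 + 1118 × 3.83/4096 V = 2.145395508 V.
Error = V_in − V_code = 2.145576 − (2.145395508) = +180 µV.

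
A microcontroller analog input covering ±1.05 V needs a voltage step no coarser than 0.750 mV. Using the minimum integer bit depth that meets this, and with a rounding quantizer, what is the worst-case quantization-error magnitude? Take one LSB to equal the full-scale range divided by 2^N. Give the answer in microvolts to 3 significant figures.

Range = 1.05 − (-1.05) = 2.1 V.
Levels needed ≥ 2.1/0.750 mV = 2800. 2^12 = 4096 suffices, so N_min = 12.
LSB = 2.1 V / 2^12 = 0.51270 mV.
|e|_max = LSB/2 = 256 µV.

256 µV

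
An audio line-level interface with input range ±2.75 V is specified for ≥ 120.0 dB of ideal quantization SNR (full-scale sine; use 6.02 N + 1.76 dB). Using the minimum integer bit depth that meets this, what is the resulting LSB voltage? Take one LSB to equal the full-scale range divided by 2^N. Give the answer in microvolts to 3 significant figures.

The full-scale span is 2.75 − (-2.75) = 5.5 V.
Solving 6.02 N ≥ 120.0 − 1.76: N ≥ 19.641. Round up → N = 20.
LSB = 5.5 V / 2^20 = 5.25 µV.

5.25 µV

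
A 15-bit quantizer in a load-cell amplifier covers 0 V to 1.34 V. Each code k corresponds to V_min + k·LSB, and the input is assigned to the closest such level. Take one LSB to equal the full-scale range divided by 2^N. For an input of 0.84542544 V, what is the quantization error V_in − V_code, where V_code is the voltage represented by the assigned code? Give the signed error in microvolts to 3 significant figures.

−7.91 µV

V_FS = 1.34 V. LSB = 1.34 V / 2^15 ≈ 40.89 µV.
(0.84542544 − (0)) / LSB = 0.84542544 × 32768/1.34 = 20673.8066. Nearest integer: k = 20674.
V_code = V_min + k × range/2^15 = 0 + 20674 × 1.34/32768 = 0.84543334961 V.
Error = V_in − V_code = 0.84542544 − (0.84543334961) = −7.91 µV.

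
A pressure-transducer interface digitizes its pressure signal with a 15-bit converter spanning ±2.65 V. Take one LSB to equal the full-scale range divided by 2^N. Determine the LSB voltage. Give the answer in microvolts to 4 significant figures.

Range = 2.65 − (-2.65) = 5.3 V.
2^15 = 32768 levels.
LSB = 5.3 V / 2^15 = 161.7 µV.

161.7 µV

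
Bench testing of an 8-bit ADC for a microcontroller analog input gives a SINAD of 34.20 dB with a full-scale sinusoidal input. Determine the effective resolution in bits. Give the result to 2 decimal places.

5.39 bits

(34.20 − 1.76) / 6.02 = 32.44/6.02 = 5.3887 effective bits.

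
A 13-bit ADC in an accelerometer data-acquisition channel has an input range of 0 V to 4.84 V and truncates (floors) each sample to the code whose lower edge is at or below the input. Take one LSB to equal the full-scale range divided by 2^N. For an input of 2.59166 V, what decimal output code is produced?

Span = 4.84 V. LSB = 4.84 V / 2^13 ≈ 0.5908 mV.
V_in − V_min = 2.59166 − (0) = 2.59166 V.
Divide by LSB: 2.59166 × 8192/4.84 = 4386.5452.
Truncating gives code 4386.

4386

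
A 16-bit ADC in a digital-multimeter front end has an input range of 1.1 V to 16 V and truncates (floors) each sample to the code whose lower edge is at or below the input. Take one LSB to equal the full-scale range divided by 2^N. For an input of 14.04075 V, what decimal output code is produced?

Full-scale range = 16 V − (1.1 V) = 14.9 V. LSB = 14.9 V / 2^16 ≈ 227.4 µV.
V_in − V_min = 14.04075 − (1.1) = 12.94075 V.
Divide by LSB: 12.94075 × 65536/14.9 = 56918.4558.
Truncating gives code 56918.

56918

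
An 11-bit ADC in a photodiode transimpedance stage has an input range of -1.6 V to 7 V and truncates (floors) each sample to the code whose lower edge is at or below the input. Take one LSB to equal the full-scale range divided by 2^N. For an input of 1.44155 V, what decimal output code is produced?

Span: 7 V − (-1.6 V) = 8.6 V. LSB = 8.6 V / 2^11 ≈ 4.199 mV.
(V_in − V_min) × 2^11/range = (1.44155 − (-1.6)) × 2048/8.6 = 724.313.
Floor → code = 724.

724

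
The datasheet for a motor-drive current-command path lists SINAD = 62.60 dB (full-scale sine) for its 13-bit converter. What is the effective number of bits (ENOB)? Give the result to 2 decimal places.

10.11 bits

Inverting SNR = 6.02 N + 1.76: N_eff = (62.60 − 1.76)/6.02 = 10.1063.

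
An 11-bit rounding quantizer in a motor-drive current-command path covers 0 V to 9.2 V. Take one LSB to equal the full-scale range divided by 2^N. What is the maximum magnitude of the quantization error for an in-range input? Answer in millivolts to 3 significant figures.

Span = 9.2 V.
Step size = 9.2/2048 V = 4.4922 mV.
|e|_max = LSB/2 = 2.25 mV.

2.25 mV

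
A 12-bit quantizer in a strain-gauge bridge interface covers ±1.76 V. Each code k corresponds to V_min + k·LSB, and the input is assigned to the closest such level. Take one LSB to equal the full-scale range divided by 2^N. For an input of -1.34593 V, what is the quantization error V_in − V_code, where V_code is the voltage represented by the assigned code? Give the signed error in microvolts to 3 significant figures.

−149 µV

Span: 1.76 V − (-1.76 V) = 3.52 V. LSB = 3.52 V / 2^12 ≈ 0.8594 mV.
(V_in − V_min)/LSB = (-1.34593 − (-1.76)) × 4096/3.52 = 481.8269 → nearest code k = 482.
V_code = -1.76 + (482/4096) × 3.52 = -1.345781250 V.
e = -1.34593 − (-1.345781250) = −149 µV.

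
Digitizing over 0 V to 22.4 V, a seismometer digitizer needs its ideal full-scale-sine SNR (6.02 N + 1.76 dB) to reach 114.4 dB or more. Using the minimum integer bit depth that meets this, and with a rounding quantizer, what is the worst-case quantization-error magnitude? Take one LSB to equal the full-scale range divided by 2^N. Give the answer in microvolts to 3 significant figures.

Full-scale range = 22.4 V.
N ≥ (114.4 − 1.76)/6.02 = 18.711 → N_min = 19.
One LSB is 22.4 V / 524288 = 42.725 µV.
Half an LSB is 21.4 µV.

21.4 µV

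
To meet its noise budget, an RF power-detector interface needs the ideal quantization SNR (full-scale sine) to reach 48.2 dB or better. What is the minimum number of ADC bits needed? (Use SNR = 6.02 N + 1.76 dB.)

8 bits

Required N = ⌈(48.2 − 1.76)/6.02⌉ = ⌈7.714⌉ = 8.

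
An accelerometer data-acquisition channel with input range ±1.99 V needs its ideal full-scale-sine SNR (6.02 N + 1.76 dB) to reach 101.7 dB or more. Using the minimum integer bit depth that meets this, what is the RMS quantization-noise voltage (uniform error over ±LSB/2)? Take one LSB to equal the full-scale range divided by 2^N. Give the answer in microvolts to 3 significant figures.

The full-scale span is 1.99 − (-1.99) = 3.98 V.
N ≥ (101.7 − 1.76)/6.02 = 16.601 → N_min = 17.
One LSB is 3.98 V / 131072 = 30.365 µV.
RMS noise = LSB/√12 = 8.77 µV.

8.77 µV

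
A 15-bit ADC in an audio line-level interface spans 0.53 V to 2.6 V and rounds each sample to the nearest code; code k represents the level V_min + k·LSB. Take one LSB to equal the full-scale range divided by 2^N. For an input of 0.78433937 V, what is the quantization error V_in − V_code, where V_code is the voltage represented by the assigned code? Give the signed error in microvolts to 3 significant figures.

The full-scale span is 2.6 − (0.53) = 2.07 V. LSB = 2.07 V / 2^15 ≈ 63.17 µV.
(V_in − V_min)/LSB = (0.78433937 − (0.53)) × 32768/2.07 = 4026.1799 → nearest code k = 4026.
Reconstructed level: 0.53 + 4026 × 2.07/32768 V = 0.78432800293 V.
V_in − V_code = 0.78433937 − (0.78432800293) = +11.4 µV.

+11.4 µV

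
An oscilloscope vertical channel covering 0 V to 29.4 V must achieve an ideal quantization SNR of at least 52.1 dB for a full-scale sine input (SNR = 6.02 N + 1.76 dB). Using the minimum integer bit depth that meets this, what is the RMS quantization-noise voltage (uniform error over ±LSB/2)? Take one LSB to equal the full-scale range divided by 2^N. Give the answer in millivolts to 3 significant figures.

16.6 mV

Range is 29.4 V.
6.02 N + 1.76 ≥ 52.1 gives N ≥ 8.362, so the minimum integer is 9.
LSB = 29.4 V / 2^9 = 57.422 mV.
σ_q = LSB/√12 = 57.422 mV/3.4641 = 16.6 mV.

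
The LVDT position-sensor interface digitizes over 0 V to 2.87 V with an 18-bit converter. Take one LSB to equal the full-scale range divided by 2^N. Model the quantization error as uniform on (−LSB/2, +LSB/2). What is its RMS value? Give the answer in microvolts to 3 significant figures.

Span = 2.87 V.
Step size = 2.87/262144 V = 10.948 µV.
V_rms = LSB/√12 = 10.948 µV / √12 = 3.16 µV.

3.16 µV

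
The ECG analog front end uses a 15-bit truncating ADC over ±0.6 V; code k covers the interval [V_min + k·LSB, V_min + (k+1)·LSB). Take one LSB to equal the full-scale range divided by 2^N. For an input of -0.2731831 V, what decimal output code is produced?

8924

Full-scale range = 0.6 V − (-0.6 V) = 1.2 V. LSB = 1.2 V / 2^15 ≈ 36.62 µV.
V_in − V_min = -0.2731831 − (-0.6) = 0.3268169 V.
Divide by LSB: 0.3268169 × 32768/1.2 = 8924.2801.
Truncating gives code 8924.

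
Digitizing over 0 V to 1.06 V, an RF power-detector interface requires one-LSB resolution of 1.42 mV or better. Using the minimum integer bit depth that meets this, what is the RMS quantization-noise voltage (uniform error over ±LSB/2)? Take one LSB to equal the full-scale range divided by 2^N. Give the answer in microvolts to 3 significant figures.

V_FS = 1.06 V.
Levels needed ≥ 1.06/1.42 mV = 746.5. 2^10 = 1024 suffices, so N_min = 10.
One LSB is 1.06 V / 1024 = 1.0352 mV.
RMS noise = LSB/√12 = 299 µV.

299 µV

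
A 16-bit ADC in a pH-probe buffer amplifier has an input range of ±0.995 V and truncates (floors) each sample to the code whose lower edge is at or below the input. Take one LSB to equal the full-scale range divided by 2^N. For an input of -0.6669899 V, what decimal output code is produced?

10802

The full-scale span is 0.995 − (-0.995) = 1.99 V. LSB = 1.99 V / 2^16 ≈ 30.36 µV.
(V_in − V_min) × 2^16/range = (-0.6669899 − (-0.995)) × 65536/1.99 = 10802.246.
Floor → code = 10802.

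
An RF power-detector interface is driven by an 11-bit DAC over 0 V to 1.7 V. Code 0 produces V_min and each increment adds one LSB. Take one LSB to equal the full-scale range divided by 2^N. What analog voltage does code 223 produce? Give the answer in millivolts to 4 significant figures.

Range is 1.7 V. LSB = 1.7 V / 2^11.
V_out = V_min + code × LSB = 0 V + 223 × 1.7 V / 2048
      = 0 + 0.185107 = 0.185107 V.

185.1 mV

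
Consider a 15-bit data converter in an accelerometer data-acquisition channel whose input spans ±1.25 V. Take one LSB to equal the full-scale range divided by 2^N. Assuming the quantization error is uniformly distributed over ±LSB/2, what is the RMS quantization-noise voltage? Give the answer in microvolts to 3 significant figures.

22.0 µV

Span: 1.25 V − (-1.25 V) = 2.5 V.
LSB = 2.5 V / 2^15 = 76.294 µV.
V_rms = LSB/√12 = 76.294 µV / √12 = 22.0 µV.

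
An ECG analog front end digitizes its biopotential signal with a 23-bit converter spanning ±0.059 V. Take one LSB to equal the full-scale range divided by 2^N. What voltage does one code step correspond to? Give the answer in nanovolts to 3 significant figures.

The full-scale span is 0.059 − (-0.059) = 0.118 V.
2^23 = 8388608 levels.
LSB = 0.118 V / 2^23 = 14.1 nV.

14.1 nV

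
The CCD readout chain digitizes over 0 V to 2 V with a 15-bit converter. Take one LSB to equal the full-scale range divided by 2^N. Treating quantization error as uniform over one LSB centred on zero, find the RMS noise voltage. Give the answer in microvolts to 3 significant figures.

17.6 µV

Range is 2 V.
Step size = 2/32768 V = 61.035 µV.
For a uniform distribution on [−LSB/2, +LSB/2], V_rms = LSB/√12 = 61.035 µV/3.4641 = 17.6 µV.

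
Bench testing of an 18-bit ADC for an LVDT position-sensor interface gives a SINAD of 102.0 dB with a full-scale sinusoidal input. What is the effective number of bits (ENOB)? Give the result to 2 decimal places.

16.65 bits

ENOB = (102.0 − 1.76)/6.02 = 16.6512 bits.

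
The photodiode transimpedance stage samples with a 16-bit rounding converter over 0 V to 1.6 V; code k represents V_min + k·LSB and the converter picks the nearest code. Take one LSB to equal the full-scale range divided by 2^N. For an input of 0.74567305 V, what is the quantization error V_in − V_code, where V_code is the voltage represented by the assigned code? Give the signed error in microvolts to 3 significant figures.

Span = 1.6 V. LSB = 1.6 V / 2^16 ≈ 24.41 µV.
(0.74567305 − (0)) / LSB = 0.74567305 × 65536/1.6 = 30542.7681. Nearest integer: k = 30543.
V_code = V_min + k × range/2^16 = 0 + 30543 × 1.6/65536 = 0.74567871094 V.
V_in − V_code = 0.74567305 − (0.74567871094) = −5.66 µV.

−5.66 µV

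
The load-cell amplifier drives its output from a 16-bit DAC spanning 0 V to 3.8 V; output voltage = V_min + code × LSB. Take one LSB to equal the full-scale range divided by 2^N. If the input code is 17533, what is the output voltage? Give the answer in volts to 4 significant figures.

Range is 3.8 V. LSB = 3.8 V / 2^16.
V_out = 0 + 17533 × (3.8/65536) V
      = 0 + 1.01662 = 1.01662 V.

1.017 V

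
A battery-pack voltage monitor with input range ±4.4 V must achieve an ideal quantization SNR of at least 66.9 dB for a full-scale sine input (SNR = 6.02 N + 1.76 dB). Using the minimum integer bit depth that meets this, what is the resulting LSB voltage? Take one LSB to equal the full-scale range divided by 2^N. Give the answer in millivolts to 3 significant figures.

4.30 mV

Full-scale range = 4.4 V − (-4.4 V) = 8.8 V.
Solving 6.02 N ≥ 66.9 − 1.76: N ≥ 10.821. Round up → N = 11.
One LSB is 8.8 V / 2048 = 4.30 mV.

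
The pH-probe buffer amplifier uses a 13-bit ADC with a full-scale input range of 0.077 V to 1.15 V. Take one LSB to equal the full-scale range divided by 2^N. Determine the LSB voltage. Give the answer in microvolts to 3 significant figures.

Full-scale range = 1.15 V − (0.077 V) = 1.073 V.
2^13 = 8192 levels.
One LSB is 1.073 V / 8192 = 131 µV.

131 µV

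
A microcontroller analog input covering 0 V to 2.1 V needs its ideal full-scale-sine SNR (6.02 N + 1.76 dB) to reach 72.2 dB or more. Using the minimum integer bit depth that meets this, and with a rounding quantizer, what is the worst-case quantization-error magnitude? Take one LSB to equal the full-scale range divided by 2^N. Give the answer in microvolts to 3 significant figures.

256 µV

Span = 2.1 V.
N ≥ (72.2 − 1.76)/6.02 = 11.701 → N_min = 12.
Step size = 2.1/4096 V = 0.51270 mV.
|e|_max = LSB/2 = 256 µV.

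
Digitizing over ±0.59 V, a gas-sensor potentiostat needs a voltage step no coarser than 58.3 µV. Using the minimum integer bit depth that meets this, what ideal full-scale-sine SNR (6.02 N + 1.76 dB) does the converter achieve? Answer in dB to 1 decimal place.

92.1 dB

The full-scale span is 0.59 − (-0.59) = 1.18 V.
Need 2^N ≥ 1.18 V / 58.3 µV = 20240 → N_min = 15.
6.02(15) + 1.76 = 92.06 dB.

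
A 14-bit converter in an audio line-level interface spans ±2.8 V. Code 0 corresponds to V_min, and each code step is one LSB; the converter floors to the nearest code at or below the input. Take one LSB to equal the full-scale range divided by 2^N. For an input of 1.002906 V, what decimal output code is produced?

11126

Span: 2.8 V − (-2.8 V) = 5.6 V. LSB = 5.6 V / 2^14 ≈ 341.8 µV.
(V_in − V_min) × 2^14/range = (1.002906 − (-2.8)) × 16384/5.6 = 11126.216.
Floor → code = 11126.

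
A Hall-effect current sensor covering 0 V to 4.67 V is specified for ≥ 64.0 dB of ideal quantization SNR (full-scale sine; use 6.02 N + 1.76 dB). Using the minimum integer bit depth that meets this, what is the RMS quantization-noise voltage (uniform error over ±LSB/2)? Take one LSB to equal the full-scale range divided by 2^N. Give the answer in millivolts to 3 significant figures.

0.658 mV

Full-scale range = 4.67 V.
N ≥ (64.0 − 1.76)/6.02 = 10.339 → N_min = 11.
Step size = 4.67/2048 V = 2.2803 mV.
V_rms = LSB/√12 = 0.658 mV.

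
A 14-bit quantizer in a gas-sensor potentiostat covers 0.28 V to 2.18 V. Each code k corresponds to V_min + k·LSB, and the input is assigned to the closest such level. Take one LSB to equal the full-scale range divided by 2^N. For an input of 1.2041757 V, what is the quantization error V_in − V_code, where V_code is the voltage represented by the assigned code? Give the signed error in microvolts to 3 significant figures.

The full-scale span is 2.18 − (0.28) = 1.9 V. LSB = 1.9 V / 2^14 ≈ 116.0 µV.
(1.2041757 − (0.28)) / LSB = 0.9241757 × 16384/1.9 = 7969.3130. Nearest integer: k = 7969.
V_code = 0.28 + (7969/16384) × 1.9 = 1.2041394043 V.
e = 1.2041757 − (1.2041394043) = +36.3 µV.

+36.3 µV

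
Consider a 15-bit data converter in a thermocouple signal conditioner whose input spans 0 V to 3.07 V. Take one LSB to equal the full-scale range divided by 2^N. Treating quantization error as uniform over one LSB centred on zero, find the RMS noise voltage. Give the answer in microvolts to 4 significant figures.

Span = 3.07 V.
LSB = 3.07 V ÷ 2^15 = 3.07/32768 V = 93.6890 µV.
σ_q = LSB/√12 = 93.6890 µV/3.4641 = 27.05 µV.

27.05 µV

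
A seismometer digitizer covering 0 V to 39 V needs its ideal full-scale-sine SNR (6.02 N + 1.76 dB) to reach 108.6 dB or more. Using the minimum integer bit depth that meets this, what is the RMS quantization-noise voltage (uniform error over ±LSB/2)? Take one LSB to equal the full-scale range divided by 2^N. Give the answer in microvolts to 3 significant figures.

Span = 39 V.
Solving 6.02 N ≥ 108.6 − 1.76: N ≥ 17.748. Round up → N = 18.
One LSB is 39 V / 262144 = 148.77 µV.
V_rms = LSB/√12 = 42.9 µV.

42.9 µV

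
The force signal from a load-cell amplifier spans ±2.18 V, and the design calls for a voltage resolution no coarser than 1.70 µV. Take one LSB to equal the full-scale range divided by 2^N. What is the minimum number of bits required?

Full-scale range = 2.18 V − (-2.18 V) = 4.36 V.
4.36 V / 1.70 µV = 2.565e6. Since 2^21 = 2097152 and 2^22 = 4194304, N = 22.

22 bits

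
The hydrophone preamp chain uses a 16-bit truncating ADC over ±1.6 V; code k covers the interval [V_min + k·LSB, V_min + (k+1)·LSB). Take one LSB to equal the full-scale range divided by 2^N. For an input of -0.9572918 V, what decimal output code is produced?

13162

Range = 1.6 − (-1.6) = 3.2 V. LSB = 3.2 V / 2^16 ≈ 48.83 µV.
code = ⌊(V_in − V_min)/LSB⌋ = ⌊(V_in − V_min) × 2^16 / range⌋
     = ⌊(-0.9572918 − (-1.6)) × 65536 / 3.2⌋ = ⌊0.6427082 × 65536/3.2⌋
     = ⌊13162.664⌋ = 13162.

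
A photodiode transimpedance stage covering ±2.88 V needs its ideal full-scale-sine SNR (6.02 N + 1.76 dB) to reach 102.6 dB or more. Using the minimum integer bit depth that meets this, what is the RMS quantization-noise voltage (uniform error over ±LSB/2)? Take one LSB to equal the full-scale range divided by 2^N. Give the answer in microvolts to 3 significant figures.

12.7 µV

Range = 2.88 − (-2.88) = 5.76 V.
Required N = ⌈(102.6 − 1.76)/6.02⌉ = ⌈16.751⌉ = 17.
Step size = 5.76/131072 V = 43.945 µV.
V_rms = LSB/√12 = 12.7 µV.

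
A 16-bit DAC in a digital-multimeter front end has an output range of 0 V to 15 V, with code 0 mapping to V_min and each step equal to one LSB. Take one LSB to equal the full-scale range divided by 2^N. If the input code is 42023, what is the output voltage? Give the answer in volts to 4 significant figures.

9.618 V

Full-scale range = 15 V. LSB = 15 V / 2^16.
V_out = 0 + 42023 × (15/65536) V
      = 0 V + 9.61830 V = 9.61830 V.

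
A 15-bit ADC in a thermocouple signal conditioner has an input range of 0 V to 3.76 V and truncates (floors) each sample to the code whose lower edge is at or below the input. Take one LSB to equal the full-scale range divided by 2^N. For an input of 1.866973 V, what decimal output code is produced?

Span = 3.76 V. LSB = 3.76 V / 2^15 ≈ 114.7 µV.
(V_in − V_min) × 2^15/range = (1.866973 − (0)) × 32768/3.76 = 16270.471.
Floor → code = 16270.

16270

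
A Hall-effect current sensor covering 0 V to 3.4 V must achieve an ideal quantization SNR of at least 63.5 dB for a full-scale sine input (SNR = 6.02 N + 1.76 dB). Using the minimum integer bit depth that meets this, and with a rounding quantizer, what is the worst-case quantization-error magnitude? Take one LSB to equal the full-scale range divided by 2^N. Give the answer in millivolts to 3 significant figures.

V_FS = 3.4 V.
N ≥ (63.5 − 1.76)/6.02 = 10.256 → N_min = 11.
LSB = 3.4 V / 2^11 = 1.6602 mV.
Half an LSB is 0.830 mV.

0.830 mV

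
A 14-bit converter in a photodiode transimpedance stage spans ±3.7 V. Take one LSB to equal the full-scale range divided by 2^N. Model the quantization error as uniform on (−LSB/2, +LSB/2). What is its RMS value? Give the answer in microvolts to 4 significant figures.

Span: 3.7 V − (-3.7 V) = 7.4 V.
One LSB is 7.4 V / 16384 = 451.660 µV.
For a uniform distribution on [−LSB/2, +LSB/2], V_rms = LSB/√12 = 451.660 µV/3.4641 = 130.4 µV.

130.4 µV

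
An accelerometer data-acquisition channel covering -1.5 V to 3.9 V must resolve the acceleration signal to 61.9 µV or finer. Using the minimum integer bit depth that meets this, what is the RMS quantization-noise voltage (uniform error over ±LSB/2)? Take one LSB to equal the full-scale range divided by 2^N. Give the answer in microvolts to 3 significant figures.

Span: 3.9 V − (-1.5 V) = 5.4 V.
Need 2^N ≥ 5.4 V / 61.9 µV = 87240 → N_min = 17.
LSB = 5.4 V ÷ 2^17 = 5.4/131072 V = 41.199 µV.
V_rms = LSB/√12 = 11.9 µV.

11.9 µV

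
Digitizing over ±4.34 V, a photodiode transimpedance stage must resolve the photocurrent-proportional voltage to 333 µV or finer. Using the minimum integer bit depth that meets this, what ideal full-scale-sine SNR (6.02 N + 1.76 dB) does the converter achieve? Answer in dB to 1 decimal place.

The full-scale span is 4.34 − (-4.34) = 8.68 V.
8.68 V / 333 µV = 26070. Since 2^14 = 16384 and 2^15 = 32768, N = 15.
SNR = 6.02 × 15 + 1.76 = 92.06 dB.

92.1 dB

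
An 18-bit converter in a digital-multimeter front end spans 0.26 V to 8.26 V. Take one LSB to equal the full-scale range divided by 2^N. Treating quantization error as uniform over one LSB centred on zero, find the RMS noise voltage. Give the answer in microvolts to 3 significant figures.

The full-scale span is 8.26 − (0.26) = 8 V.
One LSB is 8 V / 262144 = 30.518 µV.
σ_q = LSB/√12 = 30.518 µV/3.4641 = 8.81 µV.

8.81 µV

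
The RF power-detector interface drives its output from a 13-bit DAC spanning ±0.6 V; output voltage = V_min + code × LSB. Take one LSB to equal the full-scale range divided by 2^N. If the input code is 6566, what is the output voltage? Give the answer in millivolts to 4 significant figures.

361.8 mV

Full-scale range = 0.6 V − (-0.6 V) = 1.2 V. LSB = 1.2 V / 2^13.
Output = V_min + (6566/8192) × range = -0.6 + 0.801514 × 1.2 V
      = -0.6 V + 0.961816 V = 0.361816 V.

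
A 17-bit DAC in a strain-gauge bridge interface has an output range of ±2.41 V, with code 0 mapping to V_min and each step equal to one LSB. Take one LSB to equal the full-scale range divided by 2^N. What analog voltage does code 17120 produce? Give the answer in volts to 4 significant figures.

The full-scale span is 2.41 − (-2.41) = 4.82 V. LSB = 4.82 V / 2^17.
Output = V_min + (17120/131072) × range = -2.41 + 0.130615 × 4.82 V
      = -2.41 + 0.629565 = -1.78043 V.

-1.780 V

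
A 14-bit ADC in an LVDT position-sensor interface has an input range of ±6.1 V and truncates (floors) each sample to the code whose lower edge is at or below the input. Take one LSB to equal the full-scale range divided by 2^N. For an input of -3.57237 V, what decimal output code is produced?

3394

Range = 6.1 − (-6.1) = 12.2 V. LSB = 12.2 V / 2^14 ≈ 0.7446 mV.
code = ⌊(V_in − V_min)/LSB⌋ = ⌊(V_in − V_min) × 2^14 / range⌋
     = ⌊(-3.57237 − (-6.1)) × 16384 / 12.2⌋ = ⌊2.52763 × 16384/12.2⌋
     = ⌊3394.483⌋ = 3394.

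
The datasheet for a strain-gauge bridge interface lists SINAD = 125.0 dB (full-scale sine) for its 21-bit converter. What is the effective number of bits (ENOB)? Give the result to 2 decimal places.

(125.0 − 1.76) / 6.02 = 123.24/6.02 = 20.4718 effective bits.

20.47 bits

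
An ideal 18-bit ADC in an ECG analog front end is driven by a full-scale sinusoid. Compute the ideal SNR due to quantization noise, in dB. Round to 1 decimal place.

110.1 dB

6.02(18) + 1.76 = 108.36 + 1.76 = 110.12 dB.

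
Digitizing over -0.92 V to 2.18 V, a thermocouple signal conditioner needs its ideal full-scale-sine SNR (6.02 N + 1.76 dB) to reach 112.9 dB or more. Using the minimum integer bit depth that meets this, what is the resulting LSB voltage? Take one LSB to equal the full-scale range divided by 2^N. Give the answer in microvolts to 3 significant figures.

Full-scale range = 2.18 V − (-0.92 V) = 3.1 V.
Required N = ⌈(112.9 − 1.76)/6.02⌉ = ⌈18.462⌉ = 19.
LSB = 3.1 V ÷ 2^19 = 3.1/524288 V = 5.91 µV.

5.91 µV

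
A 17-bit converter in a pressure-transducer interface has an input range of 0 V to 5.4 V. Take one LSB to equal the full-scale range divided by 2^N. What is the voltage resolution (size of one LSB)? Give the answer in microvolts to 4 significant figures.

Full-scale range = 5.4 V.
2^17 = 131072 levels.
LSB = 5.4 V ÷ 2^17 = 5.4/131072 V = 41.20 µV.

41.20 µV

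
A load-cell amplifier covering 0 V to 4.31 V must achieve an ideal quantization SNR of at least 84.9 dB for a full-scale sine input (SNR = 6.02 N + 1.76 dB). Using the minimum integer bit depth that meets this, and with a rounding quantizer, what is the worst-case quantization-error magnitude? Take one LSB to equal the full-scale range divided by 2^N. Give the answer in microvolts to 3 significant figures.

Span = 4.31 V.
6.02 N + 1.76 ≥ 84.9 gives N ≥ 13.811, so the minimum integer is 14.
One LSB is 4.31 V / 16384 = 263.06 µV.
Max error for round-to-nearest is LSB/2 = 132 µV.

132 µV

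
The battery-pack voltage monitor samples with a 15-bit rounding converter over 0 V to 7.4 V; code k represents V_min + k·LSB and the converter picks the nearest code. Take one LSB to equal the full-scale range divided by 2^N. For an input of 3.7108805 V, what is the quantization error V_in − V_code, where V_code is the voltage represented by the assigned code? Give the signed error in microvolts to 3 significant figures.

+40.7 µV

V_FS = 7.4 V. LSB = 7.4 V / 2^15 ≈ 225.8 µV.
Position in LSBs: (3.7108805 − (0)) × 32768/7.4 = 16432.1800; rounding gives k = 16432.
Reconstructed level: 0 + 16432 × 7.4/32768 V = 3.7108398438 V.
e = 3.7108805 − (3.7108398438) = +40.7 µV.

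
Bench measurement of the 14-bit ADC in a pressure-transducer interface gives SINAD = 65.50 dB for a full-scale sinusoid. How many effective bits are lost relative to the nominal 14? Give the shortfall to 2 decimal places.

3.41 bits

ENOB = (SINAD − 1.76)/6.02 = (65.50 − 1.76)/6.02 = 10.5880 bits.
Lost resolution: 14 − 10.5880 = 3.4120 bits.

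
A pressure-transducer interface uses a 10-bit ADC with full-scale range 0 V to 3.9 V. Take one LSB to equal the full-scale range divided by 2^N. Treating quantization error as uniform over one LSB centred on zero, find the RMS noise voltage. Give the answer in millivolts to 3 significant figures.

1.10 mV

V_FS = 3.9 V.
LSB = 3.9 V / 2^10 = 3.8086 mV.
For a uniform distribution on [−LSB/2, +LSB/2], V_rms = LSB/√12 = 3.8086 mV/3.4641 = 1.10 mV.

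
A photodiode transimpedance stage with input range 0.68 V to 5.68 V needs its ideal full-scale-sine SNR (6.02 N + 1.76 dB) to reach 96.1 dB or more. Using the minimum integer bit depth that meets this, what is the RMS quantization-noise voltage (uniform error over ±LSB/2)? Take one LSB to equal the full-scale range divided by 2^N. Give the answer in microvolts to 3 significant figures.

22.0 µV

Span: 5.68 V − (0.68 V) = 5 V.
Solving 6.02 N ≥ 96.1 − 1.76: N ≥ 15.671. Round up → N = 16.
One LSB is 5 V / 65536 = 76.294 µV.
σ_q = LSB/√12 = 76.294 µV/3.4641 = 22.0 µV.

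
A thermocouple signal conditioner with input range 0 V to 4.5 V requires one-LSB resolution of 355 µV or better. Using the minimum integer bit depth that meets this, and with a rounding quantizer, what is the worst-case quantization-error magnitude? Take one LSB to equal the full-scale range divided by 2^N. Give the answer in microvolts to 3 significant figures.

Span = 4.5 V.
Need 2^N ≥ 4.5 V / 355 µV = 12680 → N_min = 14.
LSB = 4.5 V / 2^14 = 274.66 µV.
Max error for round-to-nearest is LSB/2 = 137 µV.

137 µV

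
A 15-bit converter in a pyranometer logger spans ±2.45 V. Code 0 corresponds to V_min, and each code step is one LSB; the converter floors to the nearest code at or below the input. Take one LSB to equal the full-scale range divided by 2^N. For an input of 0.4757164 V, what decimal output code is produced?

19565

Full-scale range = 2.45 V − (-2.45 V) = 4.9 V. LSB = 4.9 V / 2^15 ≈ 149.5 µV.
(V_in − V_min) × 2^15/range = (0.4757164 − (-2.45)) × 32768/4.9 = 19565.281.
Floor → code = 19565.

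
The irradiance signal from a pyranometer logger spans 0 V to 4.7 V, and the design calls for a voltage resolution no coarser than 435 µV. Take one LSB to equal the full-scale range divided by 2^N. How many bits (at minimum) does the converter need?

Range is 4.7 V.
Need 2^N ≥ 4.7 V / 435 µV = 10800 → N_min = 14.

14 bits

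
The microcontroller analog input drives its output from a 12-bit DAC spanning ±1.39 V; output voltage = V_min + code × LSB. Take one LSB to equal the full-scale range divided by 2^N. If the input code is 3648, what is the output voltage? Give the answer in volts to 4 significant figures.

The full-scale span is 1.39 − (-1.39) = 2.78 V. LSB = 2.78 V / 2^12.
V_out = V_min + code × LSB = -1.39 V + 3648 × 2.78 V / 4096
      = -1.39 V + 2.47594 V = 1.08594 V.

1.086 V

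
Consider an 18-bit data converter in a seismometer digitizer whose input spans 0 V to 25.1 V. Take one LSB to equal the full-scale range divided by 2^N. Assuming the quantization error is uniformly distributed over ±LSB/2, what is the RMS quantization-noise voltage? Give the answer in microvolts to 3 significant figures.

27.6 µV

V_FS = 25.1 V.
LSB = 25.1 V ÷ 2^18 = 25.1/262144 V = 95.749 µV.
RMS of a uniform error over width LSB is LSB/√12 = 27.6 µV.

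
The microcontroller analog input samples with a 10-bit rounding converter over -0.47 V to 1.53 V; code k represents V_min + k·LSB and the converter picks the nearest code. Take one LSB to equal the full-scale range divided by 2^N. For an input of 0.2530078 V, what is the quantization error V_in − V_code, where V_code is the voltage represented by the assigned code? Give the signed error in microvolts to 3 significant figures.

Full-scale range = 1.53 V − (-0.47 V) = 2 V. LSB = 2 V / 2^10 ≈ 1.953 mV.
Position in LSBs: (0.2530078 − (-0.47)) × 1024/2 = 370.1800; rounding gives k = 370.
Reconstructed level: -0.47 + 370 × 2/1024 V = 0.2526562500 V.
e = 0.2530078 − (0.2526562500) = +352 µV.

+352 µV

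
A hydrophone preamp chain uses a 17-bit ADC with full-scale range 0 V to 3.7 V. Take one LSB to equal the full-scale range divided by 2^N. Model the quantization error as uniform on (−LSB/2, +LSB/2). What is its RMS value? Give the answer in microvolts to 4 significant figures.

8.149 µV

Full-scale range = 3.7 V.
LSB = 3.7 V ÷ 2^17 = 3.7/131072 V = 28.2288 µV.
V_rms = LSB/√12 = 28.2288 µV / √12 = 8.149 µV.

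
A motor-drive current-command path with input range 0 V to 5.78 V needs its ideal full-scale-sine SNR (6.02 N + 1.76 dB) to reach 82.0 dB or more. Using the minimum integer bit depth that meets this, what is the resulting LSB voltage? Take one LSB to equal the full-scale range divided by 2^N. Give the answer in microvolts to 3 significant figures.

Full-scale range = 5.78 V.
N ≥ (82.0 − 1.76)/6.02 = 13.329 → N_min = 14.
Step size = 5.78/16384 V = 353 µV.

353 µV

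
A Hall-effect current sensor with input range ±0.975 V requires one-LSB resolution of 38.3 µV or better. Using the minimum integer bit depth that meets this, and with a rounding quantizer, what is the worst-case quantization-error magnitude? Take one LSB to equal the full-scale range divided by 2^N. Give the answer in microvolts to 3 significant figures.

14.9 µV

Range = 0.975 − (-0.975) = 1.95 V.
Levels needed ≥ 1.95/38.3 µV = 50910. 2^16 = 65536 suffices, so N_min = 16.
LSB = 1.95 V ÷ 2^16 = 1.95/65536 V = 29.755 µV.
Half an LSB is 14.9 µV.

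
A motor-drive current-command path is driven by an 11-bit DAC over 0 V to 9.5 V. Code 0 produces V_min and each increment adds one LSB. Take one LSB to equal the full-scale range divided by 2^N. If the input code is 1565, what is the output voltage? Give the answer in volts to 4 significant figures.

V_FS = 9.5 V. LSB = 9.5 V / 2^11.
V_out = 0 + 1565 × (9.5/2048) V
      = 0 + 7.25952 = 7.25952 V.

7.260 V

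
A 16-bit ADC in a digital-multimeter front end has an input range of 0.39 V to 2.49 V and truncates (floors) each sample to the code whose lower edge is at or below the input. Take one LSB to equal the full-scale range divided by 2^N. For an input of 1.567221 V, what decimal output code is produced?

36738

Span: 2.49 V − (0.39 V) = 2.1 V. LSB = 2.1 V / 2^16 ≈ 32.04 µV.
V_in − V_min = 1.567221 − (0.39) = 1.177221 V.
Divide by LSB: 1.177221 × 65536/2.1 = 36738.2645.
Truncating gives code 36738.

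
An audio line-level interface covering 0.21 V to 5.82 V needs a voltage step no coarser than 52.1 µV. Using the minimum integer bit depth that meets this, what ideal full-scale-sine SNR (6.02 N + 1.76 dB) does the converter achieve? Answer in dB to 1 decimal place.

104.1 dB

Span: 5.82 V − (0.21 V) = 5.61 V.
Required number of levels: 5.61/52.1 µV = 107680; smallest N with 2^N ≥ that is 17.
Ideal SNR at N = 17: 6.02·17 + 1.76 = 104.1 dB.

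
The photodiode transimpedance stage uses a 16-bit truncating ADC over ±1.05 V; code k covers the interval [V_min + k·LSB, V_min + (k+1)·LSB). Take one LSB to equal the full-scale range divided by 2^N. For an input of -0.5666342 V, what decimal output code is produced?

Full-scale range = 1.05 V − (-1.05 V) = 2.1 V. LSB = 2.1 V / 2^16 ≈ 32.04 µV.
code = ⌊(V_in − V_min)/LSB⌋ = ⌊(V_in − V_min) × 2^16 / range⌋
     = ⌊(-0.5666342 − (-1.05)) × 65536 / 2.1⌋ = ⌊0.4833658 × 65536/2.1⌋
     = ⌊15084.696⌋ = 15084.

15084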